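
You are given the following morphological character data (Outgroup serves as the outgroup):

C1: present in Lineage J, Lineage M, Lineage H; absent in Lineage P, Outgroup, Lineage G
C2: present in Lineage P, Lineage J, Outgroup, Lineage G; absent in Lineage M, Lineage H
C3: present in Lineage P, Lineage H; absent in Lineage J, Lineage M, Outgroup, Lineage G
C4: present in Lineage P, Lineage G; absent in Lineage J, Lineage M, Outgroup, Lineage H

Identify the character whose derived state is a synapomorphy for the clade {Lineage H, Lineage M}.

C2

Character polarity is set by the outgroup: the derived state is whichever differs from the outgroup's state, so for C2 the derived state is 'absent', and for the remaining characters it is 'present'.
C1 (derived state 'present') is shared by Lineage H, Lineage J, and Lineage M — a synapomorphy uniting that clade.
C2 (derived state 'absent') is shared by Lineage H and Lineage M — a synapomorphy uniting that clade.
C3 (state 'present') occurs in Lineage H and Lineage P but conflicts with the nesting implied by the other characters — most parsimoniously interpreted as homoplasy.
C4: derived state 'present' in Lineage G and Lineage P only — synapomorphy for {Lineage G, Lineage P}.
Most parsimonious ingroup topology: ((Lineage J,(Lineage M,Lineage H)),(Lineage P,Lineage G)).
The clade {Lineage H, Lineage M} is supported by C2: its derived state 'absent' occurs in exactly those taxa and in no other taxon (including the outgroup).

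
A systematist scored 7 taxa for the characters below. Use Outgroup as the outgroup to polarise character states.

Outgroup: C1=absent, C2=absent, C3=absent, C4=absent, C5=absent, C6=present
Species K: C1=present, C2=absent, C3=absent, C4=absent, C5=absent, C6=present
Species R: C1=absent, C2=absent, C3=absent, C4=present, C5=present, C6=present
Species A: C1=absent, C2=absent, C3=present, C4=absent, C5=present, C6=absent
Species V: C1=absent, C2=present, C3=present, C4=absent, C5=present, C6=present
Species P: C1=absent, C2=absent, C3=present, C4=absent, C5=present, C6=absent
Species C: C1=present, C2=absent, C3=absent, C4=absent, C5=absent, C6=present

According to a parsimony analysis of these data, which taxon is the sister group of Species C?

Species K

Character polarity is set by the outgroup: the derived state is whichever differs from the outgroup's state, so for C6 the derived state is 'absent', and for the remaining characters it is 'present'.
C1 (derived state 'present') is shared by Species C and Species K — a synapomorphy uniting that clade.
C2 (derived state 'present') is unique to Species V (autapomorphy; uninformative for grouping).
Only Species A, Species P, and Species V show the derived state 'present' for C3, supporting them as a clade.
C4 (derived state 'present') is unique to Species R (autapomorphy; uninformative for grouping).
C5: derived state 'present' in Species A, Species P, Species R, and Species V only — synapomorphy for {Species A, Species P, Species R, Species V}.
C6 (derived state 'absent') is shared by Species A and Species P — a synapomorphy uniting that clade.
Most parsimonious ingroup topology: ((Species K,Species C),(Species R,((Species A,Species P),Species V))).
Species C and Species K form a cherry on this tree, so they are sister taxa.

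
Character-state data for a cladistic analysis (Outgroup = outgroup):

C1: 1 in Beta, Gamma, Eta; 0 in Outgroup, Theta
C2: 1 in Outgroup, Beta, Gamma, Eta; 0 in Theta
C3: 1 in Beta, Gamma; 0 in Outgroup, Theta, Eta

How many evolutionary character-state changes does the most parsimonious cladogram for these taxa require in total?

Character polarity is set by the outgroup: the derived state is whichever differs from the outgroup's state, so for C2 the derived state is '0', and for the remaining characters it is '1'.
Only Beta, Eta, and Gamma show the derived state '1' for C1, supporting them as a clade.
C2: derived state '0' in Theta only — an autapomorphy, so it tells us nothing about relationships among taxa.
C3: derived state '1' in Beta and Gamma only — synapomorphy for {Beta, Gamma}.
Most parsimonious ingroup topology: (((Beta,Gamma),Eta),Theta).
Changes per character on this tree: C1: 1; C2: 1; C3: 1.
Total = 3.

3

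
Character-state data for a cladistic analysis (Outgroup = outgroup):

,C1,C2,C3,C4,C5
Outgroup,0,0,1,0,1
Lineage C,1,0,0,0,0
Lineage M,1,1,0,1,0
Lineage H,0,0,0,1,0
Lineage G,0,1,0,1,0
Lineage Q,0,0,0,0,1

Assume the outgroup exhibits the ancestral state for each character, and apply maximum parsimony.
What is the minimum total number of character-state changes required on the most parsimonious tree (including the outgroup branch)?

Character polarity is set by the outgroup: the derived state is whichever differs from the outgroup's state, so for C3, C5 the derived state is '0', and for the remaining characters it is '1'.
C1 groups Lineage C and Lineage M, which is incompatible with the clades supported by the remaining characters; treating it as convergent (homoplasy) costs fewer steps than any alternative tree.
C2: derived state '1' in Lineage G and Lineage M only — synapomorphy for {Lineage G, Lineage M}.
C3 (derived state '0') is shared by all ingroup taxa — unites the whole ingroup.
C4: derived state '1' in Lineage G, Lineage H, and Lineage M only — synapomorphy for {Lineage G, Lineage H, Lineage M}.
C5 (derived state '0') is shared by Lineage C, Lineage G, Lineage H, and Lineage M — a synapomorphy uniting that clade.
Most parsimonious ingroup topology: ((Lineage C,((Lineage M,Lineage G),Lineage H)),Lineage Q).
Changes per character on this tree: C1: 2; C2: 1; C3: 1; C4: 1; C5: 1.
Total = 6.

6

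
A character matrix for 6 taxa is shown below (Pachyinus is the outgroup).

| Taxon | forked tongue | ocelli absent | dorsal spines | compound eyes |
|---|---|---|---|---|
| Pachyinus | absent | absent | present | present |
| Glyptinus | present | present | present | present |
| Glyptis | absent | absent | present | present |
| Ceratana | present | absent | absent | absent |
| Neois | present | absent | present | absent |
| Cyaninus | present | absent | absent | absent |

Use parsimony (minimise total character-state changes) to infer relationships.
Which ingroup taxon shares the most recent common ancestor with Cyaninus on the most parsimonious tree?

Ceratana

Character polarity is set by the outgroup: the derived state is whichever differs from the outgroup's state, so for dorsal spines, compound eyes the derived state is 'absent', and for the remaining characters it is 'present'.
forked tongue: derived state 'present' in Ceratana, Cyaninus, Glyptinus, and Neois only — synapomorphy for {Ceratana, Cyaninus, Glyptinus, Neois}.
ocelli absent (derived state 'present') is unique to Glyptinus (autapomorphy; uninformative for grouping).
dorsal spines: derived state 'absent' in Ceratana and Cyaninus only — synapomorphy for {Ceratana, Cyaninus}.
compound eyes (derived state 'absent') is shared by Ceratana, Cyaninus, and Neois — a synapomorphy uniting that clade.
Most parsimonious ingroup topology: ((Glyptinus,((Ceratana,Cyaninus),Neois)),Glyptis).
Cyaninus and Ceratana form a cherry on this tree, so they are sister taxa.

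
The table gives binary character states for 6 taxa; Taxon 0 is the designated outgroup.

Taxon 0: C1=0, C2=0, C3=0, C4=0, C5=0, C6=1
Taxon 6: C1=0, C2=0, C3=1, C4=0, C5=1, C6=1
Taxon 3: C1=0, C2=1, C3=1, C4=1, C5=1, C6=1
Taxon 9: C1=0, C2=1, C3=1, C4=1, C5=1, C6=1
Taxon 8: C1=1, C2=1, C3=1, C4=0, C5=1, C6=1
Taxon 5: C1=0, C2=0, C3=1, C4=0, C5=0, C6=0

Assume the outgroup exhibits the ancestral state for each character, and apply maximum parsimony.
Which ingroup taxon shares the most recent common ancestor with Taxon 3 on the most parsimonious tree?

Character polarity is set by the outgroup: the derived state is whichever differs from the outgroup's state, so for C6 the derived state is '0', and for the remaining characters it is '1'.
C1 (derived state '1') is unique to Taxon 8 (autapomorphy; uninformative for grouping).
Only Taxon 3, Taxon 8, and Taxon 9 show the derived state '1' for C2, supporting them as a clade.
C3 (derived state '1') is shared by all ingroup taxa — unites the whole ingroup.
C4 (derived state '1') is shared by Taxon 3 and Taxon 9 — a synapomorphy uniting that clade.
C5 (derived state '1') is shared by Taxon 3, Taxon 6, Taxon 8, and Taxon 9 — a synapomorphy uniting that clade.
C6: derived state '0' in Taxon 5 only — an autapomorphy, so it tells us nothing about relationships among taxa.
Most parsimonious ingroup topology: ((Taxon 6,((Taxon 3,Taxon 9),Taxon 8)),Taxon 5).
Taxon 3 and Taxon 9 form a cherry on this tree, so they are sister taxa.

Taxon 9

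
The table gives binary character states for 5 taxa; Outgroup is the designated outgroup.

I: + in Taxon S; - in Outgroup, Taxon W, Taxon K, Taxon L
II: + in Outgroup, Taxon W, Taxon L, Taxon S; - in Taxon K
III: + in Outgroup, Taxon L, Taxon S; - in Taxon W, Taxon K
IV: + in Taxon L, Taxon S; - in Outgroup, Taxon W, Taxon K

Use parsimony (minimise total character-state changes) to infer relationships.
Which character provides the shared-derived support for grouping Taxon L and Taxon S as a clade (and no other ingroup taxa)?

Character polarity is set by the outgroup: the derived state is whichever differs from the outgroup's state, so for II, III the derived state is '-', and for the remaining characters it is '+'.
I (derived state '+') is unique to Taxon S (autapomorphy; uninformative for grouping).
II (derived state '-') is unique to Taxon K (autapomorphy; uninformative for grouping).
III (derived state '-') is shared by Taxon K and Taxon W — a synapomorphy uniting that clade.
IV: derived state '+' in Taxon L and Taxon S only — synapomorphy for {Taxon L, Taxon S}.
Most parsimonious ingroup topology: ((Taxon W,Taxon K),(Taxon L,Taxon S)).
The clade {Taxon L, Taxon S} is supported by IV: its derived state '+' occurs in exactly those taxa and in no other taxon (including the outgroup).

IV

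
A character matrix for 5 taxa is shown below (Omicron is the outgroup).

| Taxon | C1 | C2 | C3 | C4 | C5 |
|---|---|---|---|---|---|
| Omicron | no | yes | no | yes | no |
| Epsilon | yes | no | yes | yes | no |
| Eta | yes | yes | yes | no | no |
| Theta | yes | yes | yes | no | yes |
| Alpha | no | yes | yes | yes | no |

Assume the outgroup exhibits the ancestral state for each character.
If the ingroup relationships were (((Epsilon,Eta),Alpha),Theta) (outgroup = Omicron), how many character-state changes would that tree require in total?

Map each character onto (((Epsilon,Eta),Alpha),Theta) (rooted by Omicron) and count the minimum state changes it requires (Fitch parsimony):
C1: 2; C2: 1; C3: 1; C4: 2; C5: 1.
Total tree length = 7.

7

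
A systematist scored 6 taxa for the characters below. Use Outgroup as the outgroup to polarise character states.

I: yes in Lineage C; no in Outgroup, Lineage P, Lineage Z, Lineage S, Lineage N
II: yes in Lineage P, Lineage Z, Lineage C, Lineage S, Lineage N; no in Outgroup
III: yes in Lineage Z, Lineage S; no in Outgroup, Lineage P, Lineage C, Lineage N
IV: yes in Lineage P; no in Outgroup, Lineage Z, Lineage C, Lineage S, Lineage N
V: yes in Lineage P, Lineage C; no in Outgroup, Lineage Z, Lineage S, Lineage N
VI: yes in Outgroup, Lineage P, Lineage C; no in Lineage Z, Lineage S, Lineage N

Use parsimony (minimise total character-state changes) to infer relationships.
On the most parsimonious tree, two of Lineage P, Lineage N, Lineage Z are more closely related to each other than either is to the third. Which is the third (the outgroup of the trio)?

Character polarity is set by the outgroup: the derived state is whichever differs from the outgroup's state, so for VI the derived state is 'no', and for the remaining characters it is 'yes'.
I (derived state 'yes') is unique to Lineage C (autapomorphy; uninformative for grouping).
II (derived state 'yes') is shared by all ingroup taxa — unites the whole ingroup.
Only Lineage S and Lineage Z show the derived state 'yes' for III, supporting them as a clade.
IV (derived state 'yes') is unique to Lineage P (autapomorphy; uninformative for grouping).
V: derived state 'yes' in Lineage C and Lineage P only — synapomorphy for {Lineage C, Lineage P}.
VI: derived state 'no' in Lineage N, Lineage S, and Lineage Z only — synapomorphy for {Lineage N, Lineage S, Lineage Z}.
Most parsimonious ingroup topology: ((Lineage P,Lineage C),((Lineage Z,Lineage S),Lineage N)).
Lineage N and Lineage Z share a more recent common ancestor with each other than either does with Lineage P, so Lineage P is the least closely related of the three.

Lineage P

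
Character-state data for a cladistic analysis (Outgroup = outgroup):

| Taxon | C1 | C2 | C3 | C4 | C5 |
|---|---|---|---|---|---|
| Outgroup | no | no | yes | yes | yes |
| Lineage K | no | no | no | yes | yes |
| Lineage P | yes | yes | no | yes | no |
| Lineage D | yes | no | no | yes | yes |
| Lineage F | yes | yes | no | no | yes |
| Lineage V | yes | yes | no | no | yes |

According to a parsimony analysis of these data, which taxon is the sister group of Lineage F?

Lineage V

Character polarity is set by the outgroup: the derived state is whichever differs from the outgroup's state, so for C3, C4, C5 the derived state is 'no', and for the remaining characters it is 'yes'.
Only Lineage D, Lineage F, Lineage P, and Lineage V show the derived state 'yes' for C1, supporting them as a clade.
C2: derived state 'yes' in Lineage F, Lineage P, and Lineage V only — synapomorphy for {Lineage F, Lineage P, Lineage V}.
All ingroup taxa share the derived state 'no' for C3; it defines the ingroup but does not resolve relationships within it.
C4: derived state 'no' in Lineage F and Lineage V only — synapomorphy for {Lineage F, Lineage V}.
C5 (derived state 'no') is unique to Lineage P (autapomorphy; uninformative for grouping).
Most parsimonious ingroup topology: (Lineage K,((Lineage P,(Lineage F,Lineage V)),Lineage D)).
Lineage F and Lineage V form a cherry on this tree, so they are sister taxa.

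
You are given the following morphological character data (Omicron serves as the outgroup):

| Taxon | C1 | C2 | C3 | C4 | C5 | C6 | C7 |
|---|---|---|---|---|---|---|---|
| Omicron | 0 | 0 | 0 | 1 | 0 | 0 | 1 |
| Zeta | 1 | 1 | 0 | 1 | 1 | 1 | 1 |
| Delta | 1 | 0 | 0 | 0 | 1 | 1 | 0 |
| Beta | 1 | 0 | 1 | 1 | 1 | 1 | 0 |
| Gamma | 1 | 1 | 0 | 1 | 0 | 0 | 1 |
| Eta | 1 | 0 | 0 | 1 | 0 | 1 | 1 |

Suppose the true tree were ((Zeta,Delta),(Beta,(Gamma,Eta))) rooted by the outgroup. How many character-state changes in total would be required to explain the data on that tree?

Map each character onto ((Zeta,Delta),(Beta,(Gamma,Eta))) (rooted by Omicron) and count the minimum state changes it requires (Fitch parsimony):
C1: 1; C2: 2; C3: 1; C4: 1; C5: 2; C6: 2; C7: 2.
Total tree length = 11.

11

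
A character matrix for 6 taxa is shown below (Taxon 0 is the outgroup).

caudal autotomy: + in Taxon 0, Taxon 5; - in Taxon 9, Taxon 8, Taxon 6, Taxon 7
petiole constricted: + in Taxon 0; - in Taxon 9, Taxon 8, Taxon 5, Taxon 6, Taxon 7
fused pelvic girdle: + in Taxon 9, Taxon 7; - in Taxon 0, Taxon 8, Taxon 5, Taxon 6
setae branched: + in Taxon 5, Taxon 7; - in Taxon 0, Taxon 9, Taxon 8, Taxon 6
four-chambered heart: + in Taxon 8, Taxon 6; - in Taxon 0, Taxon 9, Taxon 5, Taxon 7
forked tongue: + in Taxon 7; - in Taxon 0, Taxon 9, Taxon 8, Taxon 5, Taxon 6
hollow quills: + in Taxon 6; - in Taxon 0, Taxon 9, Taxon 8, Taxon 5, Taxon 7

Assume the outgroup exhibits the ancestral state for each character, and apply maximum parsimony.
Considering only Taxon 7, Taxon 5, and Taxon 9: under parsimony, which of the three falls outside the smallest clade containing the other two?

Taxon 5

Character polarity is set by the outgroup: the derived state is whichever differs from the outgroup's state, so for caudal autotomy, petiole constricted the derived state is '-', and for the remaining characters it is '+'.
Only Taxon 6, Taxon 7, Taxon 8, and Taxon 9 show the derived state '-' for caudal autotomy, supporting them as a clade.
All ingroup taxa share the derived state '-' for petiole constricted; it defines the ingroup but does not resolve relationships within it.
fused pelvic girdle: derived state '+' in Taxon 7 and Taxon 9 only — synapomorphy for {Taxon 7, Taxon 9}.
setae branched (state '+') occurs in Taxon 5 and Taxon 7 but conflicts with the nesting implied by the other characters — most parsimoniously interpreted as homoplasy.
four-chambered heart: derived state '+' in Taxon 6 and Taxon 8 only — synapomorphy for {Taxon 6, Taxon 8}.
forked tongue: derived state '+' in Taxon 7 only — an autapomorphy, so it tells us nothing about relationships among taxa.
hollow quills: derived state '+' in Taxon 6 only — an autapomorphy, so it tells us nothing about relationships among taxa.
Most parsimonious ingroup topology: (((Taxon 9,Taxon 7),(Taxon 8,Taxon 6)),Taxon 5).
Taxon 9 and Taxon 7 share a more recent common ancestor with each other than either does with Taxon 5, so Taxon 5 is the least closely related of the three.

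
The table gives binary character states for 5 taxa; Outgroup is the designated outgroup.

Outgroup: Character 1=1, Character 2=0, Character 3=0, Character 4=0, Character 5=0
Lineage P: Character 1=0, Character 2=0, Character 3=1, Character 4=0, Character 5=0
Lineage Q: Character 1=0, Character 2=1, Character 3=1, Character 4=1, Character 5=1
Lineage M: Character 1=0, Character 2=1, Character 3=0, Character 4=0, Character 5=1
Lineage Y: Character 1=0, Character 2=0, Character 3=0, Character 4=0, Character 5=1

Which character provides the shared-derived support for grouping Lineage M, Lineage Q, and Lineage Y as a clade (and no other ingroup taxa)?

Character 5

Character polarity is set by the outgroup: the derived state is whichever differs from the outgroup's state, so for Character 1 the derived state is '0', and for the remaining characters it is '1'.
Character 1 (derived state '0') is shared by all ingroup taxa — unites the whole ingroup.
Only Lineage M and Lineage Q show the derived state '1' for Character 2, supporting them as a clade.
Character 3 groups Lineage P and Lineage Q, which is incompatible with the clades supported by the remaining characters; treating it as convergent (homoplasy) costs fewer steps than any alternative tree.
Character 4 (derived state '1') is unique to Lineage Q (autapomorphy; uninformative for grouping).
Character 5: derived state '1' in Lineage M, Lineage Q, and Lineage Y only — synapomorphy for {Lineage M, Lineage Q, Lineage Y}.
Most parsimonious ingroup topology: (Lineage P,((Lineage Q,Lineage M),Lineage Y)).
The clade {Lineage M, Lineage Q, Lineage Y} is supported by Character 5: its derived state '1' occurs in exactly those taxa and in no other taxon (including the outgroup).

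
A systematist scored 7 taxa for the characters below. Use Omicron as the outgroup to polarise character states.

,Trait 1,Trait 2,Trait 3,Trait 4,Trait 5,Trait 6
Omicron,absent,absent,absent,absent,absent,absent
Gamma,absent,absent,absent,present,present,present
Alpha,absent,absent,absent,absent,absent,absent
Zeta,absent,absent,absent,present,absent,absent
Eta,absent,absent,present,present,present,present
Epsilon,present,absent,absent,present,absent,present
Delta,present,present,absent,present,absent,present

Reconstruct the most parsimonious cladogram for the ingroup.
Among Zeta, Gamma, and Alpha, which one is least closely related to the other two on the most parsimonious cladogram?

The outgroup has state 'absent' for every character, so 'present' is the derived state throughout.
Trait 1 (derived state 'present') is shared by Delta and Epsilon — a synapomorphy uniting that clade.
Trait 2 (derived state 'present') is unique to Delta (autapomorphy; uninformative for grouping).
Trait 3 (derived state 'present') is unique to Eta (autapomorphy; uninformative for grouping).
Trait 4 (derived state 'present') is shared by Delta, Epsilon, Eta, Gamma, and Zeta — a synapomorphy uniting that clade.
Trait 5: derived state 'present' in Eta and Gamma only — synapomorphy for {Eta, Gamma}.
Trait 6: derived state 'present' in Delta, Epsilon, Eta, and Gamma only — synapomorphy for {Delta, Epsilon, Eta, Gamma}.
Most parsimonious ingroup topology: ((((Gamma,Eta),(Epsilon,Delta)),Zeta),Alpha).
Gamma and Zeta share a more recent common ancestor with each other than either does with Alpha, so Alpha is the least closely related of the three.

Alpha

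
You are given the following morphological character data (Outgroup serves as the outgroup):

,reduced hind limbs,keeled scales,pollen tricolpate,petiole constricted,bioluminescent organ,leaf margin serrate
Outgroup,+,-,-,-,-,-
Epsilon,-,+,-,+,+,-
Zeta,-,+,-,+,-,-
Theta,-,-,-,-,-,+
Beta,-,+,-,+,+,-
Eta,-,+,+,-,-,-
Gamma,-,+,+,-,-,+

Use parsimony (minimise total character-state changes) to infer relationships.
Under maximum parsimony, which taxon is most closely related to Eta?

Gamma

Character polarity is set by the outgroup: the derived state is whichever differs from the outgroup's state, so for reduced hind limbs the derived state is '-', and for the remaining characters it is '+'.
reduced hind limbs (derived state '-') is shared by all ingroup taxa — unites the whole ingroup.
Only Beta, Epsilon, Eta, Gamma, and Zeta show the derived state '+' for keeled scales, supporting them as a clade.
pollen tricolpate: derived state '+' in Eta and Gamma only — synapomorphy for {Eta, Gamma}.
petiole constricted (derived state '+') is shared by Beta, Epsilon, and Zeta — a synapomorphy uniting that clade.
Only Beta and Epsilon show the derived state '+' for bioluminescent organ, supporting them as a clade.
leaf margin serrate (state '+') occurs in Gamma and Theta but conflicts with the nesting implied by the other characters — most parsimoniously interpreted as homoplasy.
Most parsimonious ingroup topology: ((((Epsilon,Beta),Zeta),(Eta,Gamma)),Theta).
Eta and Gamma form a cherry on this tree, so they are sister taxa.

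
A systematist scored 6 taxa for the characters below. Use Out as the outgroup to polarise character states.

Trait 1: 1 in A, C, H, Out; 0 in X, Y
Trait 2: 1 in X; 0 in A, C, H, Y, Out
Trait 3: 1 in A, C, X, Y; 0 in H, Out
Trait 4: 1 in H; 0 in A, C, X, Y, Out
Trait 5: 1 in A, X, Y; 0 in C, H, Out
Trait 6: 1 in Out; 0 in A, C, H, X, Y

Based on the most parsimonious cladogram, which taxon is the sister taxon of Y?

Character polarity is set by the outgroup: the derived state is whichever differs from the outgroup's state, so for Trait 1, Trait 6 the derived state is '0', and for the remaining characters it is '1'.
Trait 1 (derived state '0') is shared by X and Y — a synapomorphy uniting that clade.
Trait 2 (derived state '1') is unique to X (autapomorphy; uninformative for grouping).
Trait 3 (derived state '1') is shared by A, C, X, and Y — a synapomorphy uniting that clade.
Trait 4: derived state '1' in H only — an autapomorphy, so it tells us nothing about relationships among taxa.
Trait 5: derived state '1' in A, X, and Y only — synapomorphy for {A, X, Y}.
All ingroup taxa share the derived state '0' for Trait 6; it defines the ingroup but does not resolve relationships within it.
Most parsimonious ingroup topology: ((C,((X,Y),A)),H).
Y and X form a cherry on this tree, so they are sister taxa.

X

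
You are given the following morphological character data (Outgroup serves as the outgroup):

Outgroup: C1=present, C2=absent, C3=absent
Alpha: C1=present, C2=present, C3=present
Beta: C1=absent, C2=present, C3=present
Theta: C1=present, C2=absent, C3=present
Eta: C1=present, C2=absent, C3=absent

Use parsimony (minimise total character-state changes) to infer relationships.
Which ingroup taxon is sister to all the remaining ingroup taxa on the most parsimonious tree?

Eta

Character polarity is set by the outgroup: the derived state is whichever differs from the outgroup's state, so for C1 the derived state is 'absent', and for the remaining characters it is 'present'.
C1: derived state 'absent' in Beta only — an autapomorphy, so it tells us nothing about relationships among taxa.
C2: derived state 'present' in Alpha and Beta only — synapomorphy for {Alpha, Beta}.
C3: derived state 'present' in Alpha, Beta, and Theta only — synapomorphy for {Alpha, Beta, Theta}.
Most parsimonious ingroup topology: (((Alpha,Beta),Theta),Eta).
Eta is sister to the clade containing all other ingroup taxa, so it is the earliest-diverging (most basal) ingroup lineage.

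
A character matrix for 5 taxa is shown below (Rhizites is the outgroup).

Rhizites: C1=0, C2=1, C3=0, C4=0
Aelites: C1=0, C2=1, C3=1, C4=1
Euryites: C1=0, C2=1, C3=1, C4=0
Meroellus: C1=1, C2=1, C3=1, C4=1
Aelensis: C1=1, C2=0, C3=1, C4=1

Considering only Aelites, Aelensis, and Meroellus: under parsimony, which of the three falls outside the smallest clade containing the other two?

Aelites

Character polarity is set by the outgroup: the derived state is whichever differs from the outgroup's state, so for C2 the derived state is '0', and for the remaining characters it is '1'.
C1 (derived state '1') is shared by Aelensis and Meroellus — a synapomorphy uniting that clade.
C2 (derived state '0') is unique to Aelensis (autapomorphy; uninformative for grouping).
C3 (derived state '1') is shared by all ingroup taxa — unites the whole ingroup.
Only Aelensis, Aelites, and Meroellus show the derived state '1' for C4, supporting them as a clade.
Most parsimonious ingroup topology: ((Aelites,(Meroellus,Aelensis)),Euryites).
Aelensis and Meroellus share a more recent common ancestor with each other than either does with Aelites, so Aelites is the least closely related of the three.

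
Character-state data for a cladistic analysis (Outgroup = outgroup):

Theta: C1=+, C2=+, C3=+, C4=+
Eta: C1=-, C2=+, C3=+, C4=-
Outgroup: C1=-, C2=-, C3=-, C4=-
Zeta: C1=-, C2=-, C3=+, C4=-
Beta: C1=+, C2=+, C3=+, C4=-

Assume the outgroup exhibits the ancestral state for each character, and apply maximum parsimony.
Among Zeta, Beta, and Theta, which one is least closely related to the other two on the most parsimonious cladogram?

Zeta

The outgroup has state '-' for every character, so '+' is the derived state throughout.
C1: derived state '+' in Beta and Theta only — synapomorphy for {Beta, Theta}.
C2 (derived state '+') is shared by Beta, Eta, and Theta — a synapomorphy uniting that clade.
All ingroup taxa share the derived state '+' for C3; it defines the ingroup but does not resolve relationships within it.
C4: derived state '+' in Theta only — an autapomorphy, so it tells us nothing about relationships among taxa.
Most parsimonious ingroup topology: (Zeta,((Beta,Theta),Eta)).
Theta and Beta share a more recent common ancestor with each other than either does with Zeta, so Zeta is the least closely related of the three.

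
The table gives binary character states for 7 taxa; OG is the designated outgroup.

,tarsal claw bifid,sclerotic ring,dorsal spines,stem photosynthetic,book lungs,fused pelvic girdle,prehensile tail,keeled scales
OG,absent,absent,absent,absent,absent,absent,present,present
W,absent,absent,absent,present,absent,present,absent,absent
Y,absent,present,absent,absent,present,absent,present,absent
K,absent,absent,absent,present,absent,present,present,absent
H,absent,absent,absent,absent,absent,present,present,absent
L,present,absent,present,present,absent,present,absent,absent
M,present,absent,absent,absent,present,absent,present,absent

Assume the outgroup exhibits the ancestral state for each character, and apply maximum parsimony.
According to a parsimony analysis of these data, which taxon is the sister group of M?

Y

Character polarity is set by the outgroup: the derived state is whichever differs from the outgroup's state, so for prehensile tail, keeled scales the derived state is 'absent', and for the remaining characters it is 'present'.
tarsal claw bifid (state 'present') occurs in L and M but conflicts with the nesting implied by the other characters — most parsimoniously interpreted as homoplasy.
sclerotic ring (derived state 'present') is unique to Y (autapomorphy; uninformative for grouping).
dorsal spines: derived state 'present' in L only — an autapomorphy, so it tells us nothing about relationships among taxa.
stem photosynthetic (derived state 'present') is shared by K, L, and W — a synapomorphy uniting that clade.
book lungs: derived state 'present' in M and Y only — synapomorphy for {M, Y}.
fused pelvic girdle: derived state 'present' in H, K, L, and W only — synapomorphy for {H, K, L, W}.
prehensile tail: derived state 'absent' in L and W only — synapomorphy for {L, W}.
All ingroup taxa share the derived state 'absent' for keeled scales; it defines the ingroup but does not resolve relationships within it.
Most parsimonious ingroup topology: ((((W,L),K),H),(Y,M)).
M and Y form a cherry on this tree, so they are sister taxa.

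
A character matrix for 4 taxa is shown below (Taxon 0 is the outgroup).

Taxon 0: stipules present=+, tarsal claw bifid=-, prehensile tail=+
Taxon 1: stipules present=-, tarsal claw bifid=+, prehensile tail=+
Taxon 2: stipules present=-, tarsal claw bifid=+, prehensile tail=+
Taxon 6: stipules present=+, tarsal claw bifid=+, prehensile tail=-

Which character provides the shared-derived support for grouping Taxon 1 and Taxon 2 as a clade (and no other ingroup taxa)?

Character polarity is set by the outgroup: the derived state is whichever differs from the outgroup's state, so for stipules present, prehensile tail the derived state is '-', and for the remaining characters it is '+'.
Only Taxon 1 and Taxon 2 show the derived state '-' for stipules present, supporting them as a clade.
tarsal claw bifid (derived state '+') is shared by all ingroup taxa — unites the whole ingroup.
prehensile tail: derived state '-' in Taxon 6 only — an autapomorphy, so it tells us nothing about relationships among taxa.
Most parsimonious ingroup topology: ((Taxon 1,Taxon 2),Taxon 6).
The clade {Taxon 1, Taxon 2} is supported by stipules present: its derived state '-' occurs in exactly those taxa and in no other taxon (including the outgroup).

stipules present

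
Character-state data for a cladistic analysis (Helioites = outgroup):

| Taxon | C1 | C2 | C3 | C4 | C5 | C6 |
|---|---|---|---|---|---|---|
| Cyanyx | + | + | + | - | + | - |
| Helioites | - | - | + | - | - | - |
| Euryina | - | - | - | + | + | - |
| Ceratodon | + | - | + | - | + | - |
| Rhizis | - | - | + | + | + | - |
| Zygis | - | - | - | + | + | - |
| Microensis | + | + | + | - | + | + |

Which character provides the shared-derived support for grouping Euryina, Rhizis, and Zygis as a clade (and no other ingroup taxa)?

C4

Character polarity is set by the outgroup: the derived state is whichever differs from the outgroup's state, so for C3 the derived state is '-', and for the remaining characters it is '+'.
C1 (derived state '+') is shared by Ceratodon, Cyanyx, and Microensis — a synapomorphy uniting that clade.
C2 (derived state '+') is shared by Cyanyx and Microensis — a synapomorphy uniting that clade.
Only Euryina and Zygis show the derived state '-' for C3, supporting them as a clade.
C4: derived state '+' in Euryina, Rhizis, and Zygis only — synapomorphy for {Euryina, Rhizis, Zygis}.
C5 (derived state '+') is shared by all ingroup taxa — unites the whole ingroup.
C6: derived state '+' in Microensis only — an autapomorphy, so it tells us nothing about relationships among taxa.
Most parsimonious ingroup topology: (((Cyanyx,Microensis),Ceratodon),(Rhizis,(Zygis,Euryina))).
The clade {Euryina, Rhizis, Zygis} is supported by C4: its derived state '+' occurs in exactly those taxa and in no other taxon (including the outgroup).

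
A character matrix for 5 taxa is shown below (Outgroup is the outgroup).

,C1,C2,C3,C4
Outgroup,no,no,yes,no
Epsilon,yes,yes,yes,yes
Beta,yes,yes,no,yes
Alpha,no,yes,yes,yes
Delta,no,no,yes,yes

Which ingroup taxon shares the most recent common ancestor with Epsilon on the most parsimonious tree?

Beta

Character polarity is set by the outgroup: the derived state is whichever differs from the outgroup's state, so for C3 the derived state is 'no', and for the remaining characters it is 'yes'.
Only Beta and Epsilon show the derived state 'yes' for C1, supporting them as a clade.
C2 (derived state 'yes') is shared by Alpha, Beta, and Epsilon — a synapomorphy uniting that clade.
C3: derived state 'no' in Beta only — an autapomorphy, so it tells us nothing about relationships among taxa.
All ingroup taxa share the derived state 'yes' for C4; it defines the ingroup but does not resolve relationships within it.
Most parsimonious ingroup topology: (((Epsilon,Beta),Alpha),Delta).
Epsilon and Beta form a cherry on this tree, so they are sister taxa.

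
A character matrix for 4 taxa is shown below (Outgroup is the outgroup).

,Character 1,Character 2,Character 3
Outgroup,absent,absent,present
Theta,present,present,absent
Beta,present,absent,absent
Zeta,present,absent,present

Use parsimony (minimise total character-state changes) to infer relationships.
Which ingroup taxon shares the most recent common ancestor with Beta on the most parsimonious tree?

Character polarity is set by the outgroup: the derived state is whichever differs from the outgroup's state, so for Character 3 the derived state is 'absent', and for the remaining characters it is 'present'.
All ingroup taxa share the derived state 'present' for Character 1; it defines the ingroup but does not resolve relationships within it.
Character 2: derived state 'present' in Theta only — an autapomorphy, so it tells us nothing about relationships among taxa.
Character 3 (derived state 'absent') is shared by Beta and Theta — a synapomorphy uniting that clade.
Most parsimonious ingroup topology: ((Theta,Beta),Zeta).
Beta and Theta form a cherry on this tree, so they are sister taxa.

Theta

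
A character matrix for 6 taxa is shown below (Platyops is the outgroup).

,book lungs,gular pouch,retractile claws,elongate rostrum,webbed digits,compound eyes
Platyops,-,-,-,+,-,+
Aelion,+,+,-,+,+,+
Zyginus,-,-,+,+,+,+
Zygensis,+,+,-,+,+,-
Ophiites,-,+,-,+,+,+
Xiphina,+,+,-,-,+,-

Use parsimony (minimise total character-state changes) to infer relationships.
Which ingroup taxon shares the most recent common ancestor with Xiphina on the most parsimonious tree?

Zygensis

Character polarity is set by the outgroup: the derived state is whichever differs from the outgroup's state, so for elongate rostrum, compound eyes the derived state is '-', and for the remaining characters it is '+'.
book lungs: derived state '+' in Aelion, Xiphina, and Zygensis only — synapomorphy for {Aelion, Xiphina, Zygensis}.
gular pouch (derived state '+') is shared by Aelion, Ophiites, Xiphina, and Zygensis — a synapomorphy uniting that clade.
retractile claws (derived state '+') is unique to Zyginus (autapomorphy; uninformative for grouping).
elongate rostrum (derived state '-') is unique to Xiphina (autapomorphy; uninformative for grouping).
All ingroup taxa share the derived state '+' for webbed digits; it defines the ingroup but does not resolve relationships within it.
compound eyes: derived state '-' in Xiphina and Zygensis only — synapomorphy for {Xiphina, Zygensis}.
Most parsimonious ingroup topology: (((Aelion,(Zygensis,Xiphina)),Ophiites),Zyginus).
Xiphina and Zygensis form a cherry on this tree, so they are sister taxa.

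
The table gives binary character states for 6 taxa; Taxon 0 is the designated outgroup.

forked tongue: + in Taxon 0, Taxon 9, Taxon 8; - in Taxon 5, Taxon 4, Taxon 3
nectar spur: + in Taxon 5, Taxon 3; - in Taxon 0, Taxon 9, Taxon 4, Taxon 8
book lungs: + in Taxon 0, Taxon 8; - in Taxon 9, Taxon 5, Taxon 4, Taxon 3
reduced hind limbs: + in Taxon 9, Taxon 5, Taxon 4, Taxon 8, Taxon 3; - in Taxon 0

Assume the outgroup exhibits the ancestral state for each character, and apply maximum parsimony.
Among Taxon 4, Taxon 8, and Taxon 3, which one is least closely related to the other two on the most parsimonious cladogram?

Character polarity is set by the outgroup: the derived state is whichever differs from the outgroup's state, so for forked tongue, book lungs the derived state is '-', and for the remaining characters it is '+'.
forked tongue: derived state '-' in Taxon 3, Taxon 4, and Taxon 5 only — synapomorphy for {Taxon 3, Taxon 4, Taxon 5}.
Only Taxon 3 and Taxon 5 show the derived state '+' for nectar spur, supporting them as a clade.
Only Taxon 3, Taxon 4, Taxon 5, and Taxon 9 show the derived state '-' for book lungs, supporting them as a clade.
reduced hind limbs (derived state '+') is shared by all ingroup taxa — unites the whole ingroup.
Most parsimonious ingroup topology: ((((Taxon 3,Taxon 5),Taxon 4),Taxon 9),Taxon 8).
Taxon 3 and Taxon 4 share a more recent common ancestor with each other than either does with Taxon 8, so Taxon 8 is the least closely related of the three.

Taxon 8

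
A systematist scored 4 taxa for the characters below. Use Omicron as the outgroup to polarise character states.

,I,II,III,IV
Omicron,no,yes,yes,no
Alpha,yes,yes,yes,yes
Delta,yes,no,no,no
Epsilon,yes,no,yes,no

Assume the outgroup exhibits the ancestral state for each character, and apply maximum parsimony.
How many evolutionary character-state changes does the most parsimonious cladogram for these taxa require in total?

4

Character polarity is set by the outgroup: the derived state is whichever differs from the outgroup's state, so for II, III the derived state is 'no', and for the remaining characters it is 'yes'.
I (derived state 'yes') is shared by all ingroup taxa — unites the whole ingroup.
II (derived state 'no') is shared by Delta and Epsilon — a synapomorphy uniting that clade.
III (derived state 'no') is unique to Delta (autapomorphy; uninformative for grouping).
IV (derived state 'yes') is unique to Alpha (autapomorphy; uninformative for grouping).
Most parsimonious ingroup topology: (Alpha,(Delta,Epsilon)).
Changes per character on this tree: I: 1; II: 1; III: 1; IV: 1.
Total = 4.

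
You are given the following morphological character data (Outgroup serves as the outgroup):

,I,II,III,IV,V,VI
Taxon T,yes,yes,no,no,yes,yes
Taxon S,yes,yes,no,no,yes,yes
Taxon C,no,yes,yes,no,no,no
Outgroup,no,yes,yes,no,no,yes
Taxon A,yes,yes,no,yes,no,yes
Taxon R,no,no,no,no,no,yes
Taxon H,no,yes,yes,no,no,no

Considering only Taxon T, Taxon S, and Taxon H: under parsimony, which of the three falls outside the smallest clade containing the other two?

Character polarity is set by the outgroup: the derived state is whichever differs from the outgroup's state, so for II, III, VI the derived state is 'no', and for the remaining characters it is 'yes'.
I: derived state 'yes' in Taxon A, Taxon S, and Taxon T only — synapomorphy for {Taxon A, Taxon S, Taxon T}.
II (derived state 'no') is unique to Taxon R (autapomorphy; uninformative for grouping).
Only Taxon A, Taxon R, Taxon S, and Taxon T show the derived state 'no' for III, supporting them as a clade.
IV: derived state 'yes' in Taxon A only — an autapomorphy, so it tells us nothing about relationships among taxa.
Only Taxon S and Taxon T show the derived state 'yes' for V, supporting them as a clade.
VI (derived state 'no') is shared by Taxon C and Taxon H — a synapomorphy uniting that clade.
Most parsimonious ingroup topology: ((Taxon H,Taxon C),(((Taxon S,Taxon T),Taxon A),Taxon R)).
Taxon S and Taxon T share a more recent common ancestor with each other than either does with Taxon H, so Taxon H is the least closely related of the three.

Taxon H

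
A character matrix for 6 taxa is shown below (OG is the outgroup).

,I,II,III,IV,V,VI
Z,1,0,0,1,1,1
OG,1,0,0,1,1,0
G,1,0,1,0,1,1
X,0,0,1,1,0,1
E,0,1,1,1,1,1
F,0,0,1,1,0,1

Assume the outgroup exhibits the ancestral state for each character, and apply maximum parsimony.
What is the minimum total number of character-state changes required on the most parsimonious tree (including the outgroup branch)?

Character polarity is set by the outgroup: the derived state is whichever differs from the outgroup's state, so for I, IV, V the derived state is '0', and for the remaining characters it is '1'.
Only E, F, and X show the derived state '0' for I, supporting them as a clade.
II (derived state '1') is unique to E (autapomorphy; uninformative for grouping).
III (derived state '1') is shared by E, F, G, and X — a synapomorphy uniting that clade.
IV: derived state '0' in G only — an autapomorphy, so it tells us nothing about relationships among taxa.
V: derived state '0' in F and X only — synapomorphy for {F, X}.
VI (derived state '1') is shared by all ingroup taxa — unites the whole ingroup.
Most parsimonious ingroup topology: ((G,((F,X),E)),Z).
Changes per character on this tree: I: 1; II: 1; III: 1; IV: 1; V: 1; VI: 1.
Total = 6.

6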